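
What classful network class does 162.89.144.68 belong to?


First octet: 162
Binary: 10100010
10xxxxxx -> Class B (128-191)
Class B, default mask 255.255.0.0 (/16)


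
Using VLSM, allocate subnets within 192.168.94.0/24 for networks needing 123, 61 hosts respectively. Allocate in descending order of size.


123 hosts -> /25 (126 usable): 192.168.94.0/25
61 hosts -> /26 (62 usable): 192.168.94.128/26
Allocation: 192.168.94.0/25 (123 hosts, 126 usable); 192.168.94.128/26 (61 hosts, 62 usable)


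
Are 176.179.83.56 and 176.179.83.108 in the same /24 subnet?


Mask: 255.255.255.0
176.179.83.56 AND mask = 176.179.83.0
176.179.83.108 AND mask = 176.179.83.0
Yes, same subnet (176.179.83.0)


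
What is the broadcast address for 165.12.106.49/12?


Network: 165.0.0.0/12
Host bits = 20
Set all host bits to 1:
Broadcast: 165.15.255.255


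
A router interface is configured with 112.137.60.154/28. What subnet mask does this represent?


/28 means 28 network bits, 4 host bits
Binary: 11111111111111111111111111110000
Mask: 255.255.255.240


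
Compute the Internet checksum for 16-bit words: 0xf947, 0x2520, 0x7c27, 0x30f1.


Sum all words (with carry folding):
+ 0xf947 = 0xf947
+ 0x2520 = 0x1e68
+ 0x7c27 = 0x9a8f
+ 0x30f1 = 0xcb80
One's complement: ~0xcb80
Checksum = 0x347f


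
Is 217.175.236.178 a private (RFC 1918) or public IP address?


RFC 1918 private ranges:
  10.0.0.0/8 (10.0.0.0 - 10.255.255.255)
  172.16.0.0/12 (172.16.0.0 - 172.31.255.255)
  192.168.0.0/16 (192.168.0.0 - 192.168.255.255)
Public (not in any RFC 1918 range)


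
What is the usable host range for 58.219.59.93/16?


Network: 58.219.0.0
Broadcast: 58.219.255.255
First usable = network + 1
Last usable = broadcast - 1
Range: 58.219.0.1 to 58.219.255.254


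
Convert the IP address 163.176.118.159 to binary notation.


163 = 10100011
176 = 10110000
118 = 01110110
159 = 10011111
Binary: 10100011.10110000.01110110.10011111


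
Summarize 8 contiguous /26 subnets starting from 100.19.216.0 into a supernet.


Original prefix: /26
Number of subnets: 8 = 2^3
New prefix = 26 - 3 = 23
Supernet: 100.19.216.0/23


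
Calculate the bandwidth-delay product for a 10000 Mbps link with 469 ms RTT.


BDP = bandwidth * RTT
= 10000 Mbps * 469 ms
= 10000 * 1e6 * 469 / 1000 bits
= 4690000000 bits
= 586250000 bytes
= 572509.7656 KB
BDP = 4690000000 bits (586250000 bytes)


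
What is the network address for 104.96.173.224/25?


IP:   01101000.01100000.10101101.11100000
Mask: 11111111.11111111.11111111.10000000
AND operation:
Net:  01101000.01100000.10101101.10000000
Network: 104.96.173.128/25


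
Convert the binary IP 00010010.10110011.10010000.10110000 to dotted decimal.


00010010 = 18
10110011 = 179
10010000 = 144
10110000 = 176
IP: 18.179.144.176


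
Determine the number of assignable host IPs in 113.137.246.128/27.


Host bits = 32 - 27 = 5
Total addresses = 2^5 = 32
Usable = total - 2 (network and broadcast)
Usable hosts: 30


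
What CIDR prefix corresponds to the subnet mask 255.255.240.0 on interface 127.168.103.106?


Binary: 11111111.11111111.11110000.00000000
Count leading 1s
Prefix: /20


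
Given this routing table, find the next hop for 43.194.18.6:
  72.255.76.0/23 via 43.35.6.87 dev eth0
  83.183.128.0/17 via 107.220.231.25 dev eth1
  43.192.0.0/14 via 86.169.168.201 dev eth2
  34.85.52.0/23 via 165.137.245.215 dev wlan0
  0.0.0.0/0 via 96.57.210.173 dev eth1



Longest prefix match for 43.194.18.6:
  /23 72.255.76.0: no
  /17 83.183.128.0: no
  /14 43.192.0.0: MATCH
  /23 34.85.52.0: no
  /0 0.0.0.0: MATCH
Selected: next-hop 86.169.168.201 via eth2 (matched /14)


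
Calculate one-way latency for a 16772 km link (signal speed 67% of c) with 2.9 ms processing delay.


Speed = 0.67 * 3e5 km/s = 201000 km/s
Propagation delay = 16772 / 201000 = 0.0834 s = 83.4428 ms
Processing delay = 2.9 ms
Total one-way latency = 86.3428 ms


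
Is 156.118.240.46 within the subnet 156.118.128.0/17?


Subnet network: 156.118.128.0
Test IP AND mask: 156.118.128.0
Yes, 156.118.240.46 is in 156.118.128.0/17


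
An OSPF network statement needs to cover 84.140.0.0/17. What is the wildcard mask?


Subnet mask: 255.255.128.0
Wildcard = 255.255.255.255 - subnet mask
255 - 255 = 0
255 - 255 = 0
255 - 128 = 127
255 - 0 = 255
Wildcard: 0.0.127.255


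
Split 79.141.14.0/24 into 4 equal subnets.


New prefix = 24 + 2 = 26
Each subnet has 64 addresses
  79.141.14.0/26
  79.141.14.64/26
  79.141.14.128/26
  79.141.14.192/26
Subnets: 79.141.14.0/26, 79.141.14.64/26, 79.141.14.128/26, 79.141.14.192/26


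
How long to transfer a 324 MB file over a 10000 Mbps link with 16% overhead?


Effective throughput = 10000 * (1 - 16/100) = 8400 Mbps
File size in Mb = 324 * 8 = 2592 Mb
Time = 2592 / 8400
Time = 0.3086 seconds


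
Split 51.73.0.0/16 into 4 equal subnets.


New prefix = 16 + 2 = 18
Each subnet has 16384 addresses
  51.73.0.0/18
  51.73.64.0/18
  51.73.128.0/18
  51.73.192.0/18
Subnets: 51.73.0.0/18, 51.73.64.0/18, 51.73.128.0/18, 51.73.192.0/18


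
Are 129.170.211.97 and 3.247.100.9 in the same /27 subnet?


Mask: 255.255.255.224
129.170.211.97 AND mask = 129.170.211.96
3.247.100.9 AND mask = 3.247.100.0
No, different subnets (129.170.211.96 vs 3.247.100.0)


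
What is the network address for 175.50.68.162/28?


IP:   10101111.00110010.01000100.10100010
Mask: 11111111.11111111.11111111.11110000
AND operation:
Net:  10101111.00110010.01000100.10100000
Network: 175.50.68.160/28


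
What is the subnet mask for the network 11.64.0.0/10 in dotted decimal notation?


/10 means 10 network bits, 22 host bits
Binary: 11111111110000000000000000000000
Mask: 255.192.0.0


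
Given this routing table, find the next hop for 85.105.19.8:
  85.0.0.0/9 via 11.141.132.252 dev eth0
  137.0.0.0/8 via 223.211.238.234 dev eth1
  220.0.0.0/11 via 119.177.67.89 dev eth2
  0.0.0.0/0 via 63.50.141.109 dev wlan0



Longest prefix match for 85.105.19.8:
  /9 85.0.0.0: MATCH
  /8 137.0.0.0: no
  /11 220.0.0.0: no
  /0 0.0.0.0: MATCH
Selected: next-hop 11.141.132.252 via eth0 (matched /9)


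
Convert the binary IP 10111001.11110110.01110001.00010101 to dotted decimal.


10111001 = 185
11110110 = 246
01110001 = 113
00010101 = 21
IP: 185.246.113.21


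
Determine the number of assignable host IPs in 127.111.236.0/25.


Host bits = 32 - 25 = 7
Total addresses = 2^7 = 128
Usable = total - 2 (network and broadcast)
Usable hosts: 126


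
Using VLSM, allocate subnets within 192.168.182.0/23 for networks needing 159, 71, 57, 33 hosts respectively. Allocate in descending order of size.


159 hosts -> /24 (254 usable): 192.168.182.0/24
71 hosts -> /25 (126 usable): 192.168.183.0/25
57 hosts -> /26 (62 usable): 192.168.183.128/26
33 hosts -> /26 (62 usable): 192.168.183.192/26
Allocation: 192.168.182.0/24 (159 hosts, 254 usable); 192.168.183.0/25 (71 hosts, 126 usable); 192.168.183.128/26 (57 hosts, 62 usable); 192.168.183.192/26 (33 hosts, 62 usable)


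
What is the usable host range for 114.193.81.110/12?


Network: 114.192.0.0
Broadcast: 114.207.255.255
First usable = network + 1
Last usable = broadcast - 1
Range: 114.192.0.1 to 114.207.255.254


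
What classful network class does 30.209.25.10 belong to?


First octet: 30
Binary: 00011110
0xxxxxxx -> Class A (1-126)
Class A, default mask 255.0.0.0 (/8)


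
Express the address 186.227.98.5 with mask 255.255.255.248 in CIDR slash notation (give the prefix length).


Binary: 11111111.11111111.11111111.11111000
Count leading 1s
Prefix: /29


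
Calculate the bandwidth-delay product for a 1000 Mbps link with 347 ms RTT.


BDP = bandwidth * RTT
= 1000 Mbps * 347 ms
= 1000 * 1e6 * 347 / 1000 bits
= 347000000 bits
= 43375000 bytes
= 42358.3984 KB
BDP = 347000000 bits (43375000 bytes)


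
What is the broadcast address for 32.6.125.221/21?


Network: 32.6.120.0/21
Host bits = 11
Set all host bits to 1:
Broadcast: 32.6.127.255


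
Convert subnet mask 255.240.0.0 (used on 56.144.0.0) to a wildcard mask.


Subnet mask: 255.240.0.0
Wildcard = 255.255.255.255 - subnet mask
255 - 255 = 0
255 - 240 = 15
255 - 0 = 255
255 - 0 = 255
Wildcard: 0.15.255.255


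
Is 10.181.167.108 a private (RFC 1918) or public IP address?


RFC 1918 private ranges:
  10.0.0.0/8 (10.0.0.0 - 10.255.255.255)
  172.16.0.0/12 (172.16.0.0 - 172.31.255.255)
  192.168.0.0/16 (192.168.0.0 - 192.168.255.255)
Private (in 10.0.0.0/8)


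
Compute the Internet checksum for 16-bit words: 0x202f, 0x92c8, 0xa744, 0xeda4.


Sum all words (with carry folding):
+ 0x202f = 0x202f
+ 0x92c8 = 0xb2f7
+ 0xa744 = 0x5a3c
+ 0xeda4 = 0x47e1
One's complement: ~0x47e1
Checksum = 0xb81e


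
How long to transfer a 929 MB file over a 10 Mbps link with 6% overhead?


Effective throughput = 10 * (1 - 6/100) = 9.4 Mbps
File size in Mb = 929 * 8 = 7432 Mb
Time = 7432 / 9.4
Time = 790.6383 seconds


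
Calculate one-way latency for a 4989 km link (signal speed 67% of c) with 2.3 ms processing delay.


Speed = 0.67 * 3e5 km/s = 201000 km/s
Propagation delay = 4989 / 201000 = 0.0248 s = 24.8209 ms
Processing delay = 2.3 ms
Total one-way latency = 27.1209 ms


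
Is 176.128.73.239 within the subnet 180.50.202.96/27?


Subnet network: 180.50.202.96
Test IP AND mask: 176.128.73.224
No, 176.128.73.239 is not in 180.50.202.96/27


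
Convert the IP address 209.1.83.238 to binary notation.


209 = 11010001
1 = 00000001
83 = 01010011
238 = 11101110
Binary: 11010001.00000001.01010011.11101110


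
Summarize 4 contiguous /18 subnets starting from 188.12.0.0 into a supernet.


Original prefix: /18
Number of subnets: 4 = 2^2
New prefix = 18 - 2 = 16
Supernet: 188.12.0.0/16


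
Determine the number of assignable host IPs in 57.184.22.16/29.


Host bits = 32 - 29 = 3
Total addresses = 2^3 = 8
Usable = total - 2 (network and broadcast)
Usable hosts: 6


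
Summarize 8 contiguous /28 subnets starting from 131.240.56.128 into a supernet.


Original prefix: /28
Number of subnets: 8 = 2^3
New prefix = 28 - 3 = 25
Supernet: 131.240.56.128/25


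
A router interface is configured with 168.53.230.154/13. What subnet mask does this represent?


/13 means 13 network bits, 19 host bits
Binary: 11111111111110000000000000000000
Mask: 255.248.0.0


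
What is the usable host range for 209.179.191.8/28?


Network: 209.179.191.0
Broadcast: 209.179.191.15
First usable = network + 1
Last usable = broadcast - 1
Range: 209.179.191.1 to 209.179.191.14


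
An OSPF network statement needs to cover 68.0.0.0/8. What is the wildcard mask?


Subnet mask: 255.0.0.0
Wildcard = 255.255.255.255 - subnet mask
255 - 255 = 0
255 - 0 = 255
255 - 0 = 255
255 - 0 = 255
Wildcard: 0.255.255.255


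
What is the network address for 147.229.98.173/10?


IP:   10010011.11100101.01100010.10101101
Mask: 11111111.11000000.00000000.00000000
AND operation:
Net:  10010011.11000000.00000000.00000000
Network: 147.192.0.0/10


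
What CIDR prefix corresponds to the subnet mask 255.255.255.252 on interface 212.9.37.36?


Binary: 11111111.11111111.11111111.11111100
Count leading 1s
Prefix: /30


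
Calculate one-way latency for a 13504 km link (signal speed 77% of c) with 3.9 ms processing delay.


Speed = 0.77 * 3e5 km/s = 231000 km/s
Propagation delay = 13504 / 231000 = 0.0585 s = 58.4589 ms
Processing delay = 3.9 ms
Total one-way latency = 62.3589 ms


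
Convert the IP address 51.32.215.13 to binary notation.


51 = 00110011
32 = 00100000
215 = 11010111
13 = 00001101
Binary: 00110011.00100000.11010111.00001101


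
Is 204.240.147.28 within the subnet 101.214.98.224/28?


Subnet network: 101.214.98.224
Test IP AND mask: 204.240.147.16
No, 204.240.147.28 is not in 101.214.98.224/28


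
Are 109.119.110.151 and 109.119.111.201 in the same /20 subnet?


Mask: 255.255.240.0
109.119.110.151 AND mask = 109.119.96.0
109.119.111.201 AND mask = 109.119.96.0
Yes, same subnet (109.119.96.0)


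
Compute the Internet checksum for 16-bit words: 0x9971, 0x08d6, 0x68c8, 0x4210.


Sum all words (with carry folding):
+ 0x9971 = 0x9971
+ 0x08d6 = 0xa247
+ 0x68c8 = 0x0b10
+ 0x4210 = 0x4d20
One's complement: ~0x4d20
Checksum = 0xb2df


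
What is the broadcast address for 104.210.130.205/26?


Network: 104.210.130.192/26
Host bits = 6
Set all host bits to 1:
Broadcast: 104.210.130.255


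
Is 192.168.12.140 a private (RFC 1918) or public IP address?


RFC 1918 private ranges:
  10.0.0.0/8 (10.0.0.0 - 10.255.255.255)
  172.16.0.0/12 (172.16.0.0 - 172.31.255.255)
  192.168.0.0/16 (192.168.0.0 - 192.168.255.255)
Private (in 192.168.0.0/16)


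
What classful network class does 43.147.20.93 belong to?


First octet: 43
Binary: 00101011
0xxxxxxx -> Class A (1-126)
Class A, default mask 255.0.0.0 (/8)


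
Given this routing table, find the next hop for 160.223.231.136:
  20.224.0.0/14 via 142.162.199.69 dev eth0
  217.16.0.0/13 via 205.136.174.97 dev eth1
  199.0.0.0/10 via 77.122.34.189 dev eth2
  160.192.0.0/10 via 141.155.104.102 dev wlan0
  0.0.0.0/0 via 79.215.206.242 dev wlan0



Longest prefix match for 160.223.231.136:
  /14 20.224.0.0: no
  /13 217.16.0.0: no
  /10 199.0.0.0: no
  /10 160.192.0.0: MATCH
  /0 0.0.0.0: MATCH
Selected: next-hop 141.155.104.102 via wlan0 (matched /10)


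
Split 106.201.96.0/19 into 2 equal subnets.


New prefix = 19 + 1 = 20
Each subnet has 4096 addresses
  106.201.96.0/20
  106.201.112.0/20
Subnets: 106.201.96.0/20, 106.201.112.0/20


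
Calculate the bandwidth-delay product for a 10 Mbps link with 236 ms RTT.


BDP = bandwidth * RTT
= 10 Mbps * 236 ms
= 10 * 1e6 * 236 / 1000 bits
= 2360000 bits
= 295000 bytes
= 288.0859 KB
BDP = 2360000 bits (295000 bytes)


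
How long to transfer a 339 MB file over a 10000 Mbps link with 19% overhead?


Effective throughput = 10000 * (1 - 19/100) = 8100.0 Mbps
File size in Mb = 339 * 8 = 2712 Mb
Time = 2712 / 8100.0
Time = 0.3348 seconds


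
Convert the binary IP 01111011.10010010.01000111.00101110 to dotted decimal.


01111011 = 123
10010010 = 146
01000111 = 71
00101110 = 46
IP: 123.146.71.46


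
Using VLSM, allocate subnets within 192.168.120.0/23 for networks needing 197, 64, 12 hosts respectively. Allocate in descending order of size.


197 hosts -> /24 (254 usable): 192.168.120.0/24
64 hosts -> /25 (126 usable): 192.168.121.0/25
12 hosts -> /28 (14 usable): 192.168.121.128/28
Allocation: 192.168.120.0/24 (197 hosts, 254 usable); 192.168.121.0/25 (64 hosts, 126 usable); 192.168.121.128/28 (12 hosts, 14 usable)


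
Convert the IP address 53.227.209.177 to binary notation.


53 = 00110101
227 = 11100011
209 = 11010001
177 = 10110001
Binary: 00110101.11100011.11010001.10110001


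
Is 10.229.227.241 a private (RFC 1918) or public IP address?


RFC 1918 private ranges:
  10.0.0.0/8 (10.0.0.0 - 10.255.255.255)
  172.16.0.0/12 (172.16.0.0 - 172.31.255.255)
  192.168.0.0/16 (192.168.0.0 - 192.168.255.255)
Private (in 10.0.0.0/8)


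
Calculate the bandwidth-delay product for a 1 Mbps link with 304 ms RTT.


BDP = bandwidth * RTT
= 1 Mbps * 304 ms
= 1 * 1e6 * 304 / 1000 bits
= 304000 bits
= 38000 bytes
= 37.1094 KB
BDP = 304000 bits (38000 bytes)


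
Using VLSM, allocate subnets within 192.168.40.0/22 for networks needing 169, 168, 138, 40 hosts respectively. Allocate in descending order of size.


169 hosts -> /24 (254 usable): 192.168.40.0/24
168 hosts -> /24 (254 usable): 192.168.41.0/24
138 hosts -> /24 (254 usable): 192.168.42.0/24
40 hosts -> /26 (62 usable): 192.168.43.0/26
Allocation: 192.168.40.0/24 (169 hosts, 254 usable); 192.168.41.0/24 (168 hosts, 254 usable); 192.168.42.0/24 (138 hosts, 254 usable); 192.168.43.0/26 (40 hosts, 62 usable)


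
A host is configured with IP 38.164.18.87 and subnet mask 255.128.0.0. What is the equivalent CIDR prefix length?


Binary: 11111111.10000000.00000000.00000000
Count leading 1s
Prefix: /9


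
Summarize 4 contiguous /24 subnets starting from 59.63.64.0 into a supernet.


Original prefix: /24
Number of subnets: 4 = 2^2
New prefix = 24 - 2 = 22
Supernet: 59.63.64.0/22


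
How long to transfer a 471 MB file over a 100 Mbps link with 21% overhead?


Effective throughput = 100 * (1 - 21/100) = 79 Mbps
File size in Mb = 471 * 8 = 3768 Mb
Time = 3768 / 79
Time = 47.6962 seconds


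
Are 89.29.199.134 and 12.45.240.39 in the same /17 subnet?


Mask: 255.255.128.0
89.29.199.134 AND mask = 89.29.128.0
12.45.240.39 AND mask = 12.45.128.0
No, different subnets (89.29.128.0 vs 12.45.128.0)


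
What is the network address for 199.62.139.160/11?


IP:   11000111.00111110.10001011.10100000
Mask: 11111111.11100000.00000000.00000000
AND operation:
Net:  11000111.00100000.00000000.00000000
Network: 199.32.0.0/11


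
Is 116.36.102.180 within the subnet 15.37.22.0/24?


Subnet network: 15.37.22.0
Test IP AND mask: 116.36.102.0
No, 116.36.102.180 is not in 15.37.22.0/24


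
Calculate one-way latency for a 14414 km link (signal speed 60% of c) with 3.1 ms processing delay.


Speed = 0.6 * 3e5 km/s = 180000 km/s
Propagation delay = 14414 / 180000 = 0.0801 s = 80.0778 ms
Processing delay = 3.1 ms
Total one-way latency = 83.1778 ms


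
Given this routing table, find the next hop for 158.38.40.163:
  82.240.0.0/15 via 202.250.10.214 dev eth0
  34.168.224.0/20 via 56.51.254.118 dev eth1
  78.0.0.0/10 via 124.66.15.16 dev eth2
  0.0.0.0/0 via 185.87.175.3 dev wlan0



Longest prefix match for 158.38.40.163:
  /15 82.240.0.0: no
  /20 34.168.224.0: no
  /10 78.0.0.0: no
  /0 0.0.0.0: MATCH
Selected: next-hop 185.87.175.3 via wlan0 (matched /0)


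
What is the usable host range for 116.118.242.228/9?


Network: 116.0.0.0
Broadcast: 116.127.255.255
First usable = network + 1
Last usable = broadcast - 1
Range: 116.0.0.1 to 116.127.255.254


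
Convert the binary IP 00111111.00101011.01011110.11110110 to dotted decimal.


00111111 = 63
00101011 = 43
01011110 = 94
11110110 = 246
IP: 63.43.94.246


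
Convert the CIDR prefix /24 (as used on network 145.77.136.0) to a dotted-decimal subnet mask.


/24 means 24 network bits, 8 host bits
Binary: 11111111111111111111111100000000
Mask: 255.255.255.0


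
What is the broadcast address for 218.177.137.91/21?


Network: 218.177.136.0/21
Host bits = 11
Set all host bits to 1:
Broadcast: 218.177.143.255


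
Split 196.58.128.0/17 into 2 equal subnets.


New prefix = 17 + 1 = 18
Each subnet has 16384 addresses
  196.58.128.0/18
  196.58.192.0/18
Subnets: 196.58.128.0/18, 196.58.192.0/18


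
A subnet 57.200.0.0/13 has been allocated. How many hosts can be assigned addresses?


Host bits = 32 - 13 = 19
Total addresses = 2^19 = 524288
Usable = total - 2 (network and broadcast)
Usable hosts: 524286


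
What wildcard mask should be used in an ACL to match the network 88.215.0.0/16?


Subnet mask: 255.255.0.0
Wildcard = 255.255.255.255 - subnet mask
255 - 255 = 0
255 - 255 = 0
255 - 0 = 255
255 - 0 = 255
Wildcard: 0.0.255.255


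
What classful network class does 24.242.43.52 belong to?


First octet: 24
Binary: 00011000
0xxxxxxx -> Class A (1-126)
Class A, default mask 255.0.0.0 (/8)


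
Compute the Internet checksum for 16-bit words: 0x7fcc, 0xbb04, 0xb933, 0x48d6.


Sum all words (with carry folding):
+ 0x7fcc = 0x7fcc
+ 0xbb04 = 0x3ad1
+ 0xb933 = 0xf404
+ 0x48d6 = 0x3cdb
One's complement: ~0x3cdb
Checksum = 0xc324


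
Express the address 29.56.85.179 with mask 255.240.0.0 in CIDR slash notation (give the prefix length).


Binary: 11111111.11110000.00000000.00000000
Count leading 1s
Prefix: /12


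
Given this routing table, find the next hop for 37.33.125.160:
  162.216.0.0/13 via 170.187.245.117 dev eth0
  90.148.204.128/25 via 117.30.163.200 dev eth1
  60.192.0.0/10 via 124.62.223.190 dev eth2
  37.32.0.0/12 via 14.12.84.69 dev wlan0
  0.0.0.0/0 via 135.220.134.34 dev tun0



Longest prefix match for 37.33.125.160:
  /13 162.216.0.0: no
  /25 90.148.204.128: no
  /10 60.192.0.0: no
  /12 37.32.0.0: MATCH
  /0 0.0.0.0: MATCH
Selected: next-hop 14.12.84.69 via wlan0 (matched /12)


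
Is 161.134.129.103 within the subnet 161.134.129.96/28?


Subnet network: 161.134.129.96
Test IP AND mask: 161.134.129.96
Yes, 161.134.129.103 is in 161.134.129.96/28


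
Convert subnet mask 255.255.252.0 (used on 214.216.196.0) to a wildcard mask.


Subnet mask: 255.255.252.0
Wildcard = 255.255.255.255 - subnet mask
255 - 255 = 0
255 - 255 = 0
255 - 252 = 3
255 - 0 = 255
Wildcard: 0.0.3.255


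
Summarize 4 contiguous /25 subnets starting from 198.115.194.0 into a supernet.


Original prefix: /25
Number of subnets: 4 = 2^2
New prefix = 25 - 2 = 23
Supernet: 198.115.194.0/23


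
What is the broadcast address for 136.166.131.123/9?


Network: 136.128.0.0/9
Host bits = 23
Set all host bits to 1:
Broadcast: 136.255.255.255


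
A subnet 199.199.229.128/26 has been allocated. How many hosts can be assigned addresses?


Host bits = 32 - 26 = 6
Total addresses = 2^6 = 64
Usable = total - 2 (network and broadcast)
Usable hosts: 62


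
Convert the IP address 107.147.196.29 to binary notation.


107 = 01101011
147 = 10010011
196 = 11000100
29 = 00011101
Binary: 01101011.10010011.11000100.00011101


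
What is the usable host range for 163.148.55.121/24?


Network: 163.148.55.0
Broadcast: 163.148.55.255
First usable = network + 1
Last usable = broadcast - 1
Range: 163.148.55.1 to 163.148.55.254


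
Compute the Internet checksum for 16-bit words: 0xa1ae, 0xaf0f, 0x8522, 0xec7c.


Sum all words (with carry folding):
+ 0xa1ae = 0xa1ae
+ 0xaf0f = 0x50be
+ 0x8522 = 0xd5e0
+ 0xec7c = 0xc25d
One's complement: ~0xc25d
Checksum = 0x3da2


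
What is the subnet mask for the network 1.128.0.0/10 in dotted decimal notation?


/10 means 10 network bits, 22 host bits
Binary: 11111111110000000000000000000000
Mask: 255.192.0.0


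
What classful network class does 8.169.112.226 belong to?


First octet: 8
Binary: 00001000
0xxxxxxx -> Class A (1-126)
Class A, default mask 255.0.0.0 (/8)


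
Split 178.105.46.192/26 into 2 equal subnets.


New prefix = 26 + 1 = 27
Each subnet has 32 addresses
  178.105.46.192/27
  178.105.46.224/27
Subnets: 178.105.46.192/27, 178.105.46.224/27


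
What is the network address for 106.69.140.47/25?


IP:   01101010.01000101.10001100.00101111
Mask: 11111111.11111111.11111111.10000000
AND operation:
Net:  01101010.01000101.10001100.00000000
Network: 106.69.140.0/25


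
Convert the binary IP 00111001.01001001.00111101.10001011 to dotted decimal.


00111001 = 57
01001001 = 73
00111101 = 61
10001011 = 139
IP: 57.73.61.139


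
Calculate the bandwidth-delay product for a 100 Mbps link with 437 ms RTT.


BDP = bandwidth * RTT
= 100 Mbps * 437 ms
= 100 * 1e6 * 437 / 1000 bits
= 43700000 bits
= 5462500 bytes
= 5334.4727 KB
BDP = 43700000 bits (5462500 bytes)


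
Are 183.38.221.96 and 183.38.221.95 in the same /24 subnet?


Mask: 255.255.255.0
183.38.221.96 AND mask = 183.38.221.0
183.38.221.95 AND mask = 183.38.221.0
Yes, same subnet (183.38.221.0)


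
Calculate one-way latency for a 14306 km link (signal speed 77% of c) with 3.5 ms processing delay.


Speed = 0.77 * 3e5 km/s = 231000 km/s
Propagation delay = 14306 / 231000 = 0.0619 s = 61.9307 ms
Processing delay = 3.5 ms
Total one-way latency = 65.4307 ms


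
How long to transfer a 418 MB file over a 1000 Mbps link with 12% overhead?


Effective throughput = 1000 * (1 - 12/100) = 880 Mbps
File size in Mb = 418 * 8 = 3344 Mb
Time = 3344 / 880
Time = 3.8 seconds


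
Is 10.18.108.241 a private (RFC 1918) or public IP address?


RFC 1918 private ranges:
  10.0.0.0/8 (10.0.0.0 - 10.255.255.255)
  172.16.0.0/12 (172.16.0.0 - 172.31.255.255)
  192.168.0.0/16 (192.168.0.0 - 192.168.255.255)
Private (in 10.0.0.0/8)


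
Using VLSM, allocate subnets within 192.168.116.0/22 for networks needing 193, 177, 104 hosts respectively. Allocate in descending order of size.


193 hosts -> /24 (254 usable): 192.168.116.0/24
177 hosts -> /24 (254 usable): 192.168.117.0/24
104 hosts -> /25 (126 usable): 192.168.118.0/25
Allocation: 192.168.116.0/24 (193 hosts, 254 usable); 192.168.117.0/24 (177 hosts, 254 usable); 192.168.118.0/25 (104 hosts, 126 usable)


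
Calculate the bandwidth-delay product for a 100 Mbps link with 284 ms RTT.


BDP = bandwidth * RTT
= 100 Mbps * 284 ms
= 100 * 1e6 * 284 / 1000 bits
= 28400000 bits
= 3550000 bytes
= 3466.7969 KB
BDP = 28400000 bits (3550000 bytes)


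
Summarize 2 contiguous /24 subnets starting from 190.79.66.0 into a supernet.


Original prefix: /24
Number of subnets: 2 = 2^1
New prefix = 24 - 1 = 23
Supernet: 190.79.66.0/23


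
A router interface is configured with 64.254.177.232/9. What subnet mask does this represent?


/9 means 9 network bits, 23 host bits
Binary: 11111111100000000000000000000000
Mask: 255.128.0.0


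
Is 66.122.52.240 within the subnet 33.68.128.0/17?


Subnet network: 33.68.128.0
Test IP AND mask: 66.122.0.0
No, 66.122.52.240 is not in 33.68.128.0/17


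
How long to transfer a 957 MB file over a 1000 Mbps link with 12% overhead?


Effective throughput = 1000 * (1 - 12/100) = 880 Mbps
File size in Mb = 957 * 8 = 7656 Mb
Time = 7656 / 880
Time = 8.7 seconds


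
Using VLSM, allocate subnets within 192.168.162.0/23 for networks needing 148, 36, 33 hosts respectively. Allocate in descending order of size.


148 hosts -> /24 (254 usable): 192.168.162.0/24
36 hosts -> /26 (62 usable): 192.168.163.0/26
33 hosts -> /26 (62 usable): 192.168.163.64/26
Allocation: 192.168.162.0/24 (148 hosts, 254 usable); 192.168.163.0/26 (36 hosts, 62 usable); 192.168.163.64/26 (33 hosts, 62 usable)


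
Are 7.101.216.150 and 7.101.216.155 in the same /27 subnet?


Mask: 255.255.255.224
7.101.216.150 AND mask = 7.101.216.128
7.101.216.155 AND mask = 7.101.216.128
Yes, same subnet (7.101.216.128)


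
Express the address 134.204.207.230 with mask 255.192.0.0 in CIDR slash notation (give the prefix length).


Binary: 11111111.11000000.00000000.00000000
Count leading 1s
Prefix: /10


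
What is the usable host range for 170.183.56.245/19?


Network: 170.183.32.0
Broadcast: 170.183.63.255
First usable = network + 1
Last usable = broadcast - 1
Range: 170.183.32.1 to 170.183.63.254


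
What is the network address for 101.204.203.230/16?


IP:   01100101.11001100.11001011.11100110
Mask: 11111111.11111111.00000000.00000000
AND operation:
Net:  01100101.11001100.00000000.00000000
Network: 101.204.0.0/16


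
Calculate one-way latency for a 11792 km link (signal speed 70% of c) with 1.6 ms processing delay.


Speed = 0.7 * 3e5 km/s = 210000 km/s
Propagation delay = 11792 / 210000 = 0.0562 s = 56.1524 ms
Processing delay = 1.6 ms
Total one-way latency = 57.7524 ms


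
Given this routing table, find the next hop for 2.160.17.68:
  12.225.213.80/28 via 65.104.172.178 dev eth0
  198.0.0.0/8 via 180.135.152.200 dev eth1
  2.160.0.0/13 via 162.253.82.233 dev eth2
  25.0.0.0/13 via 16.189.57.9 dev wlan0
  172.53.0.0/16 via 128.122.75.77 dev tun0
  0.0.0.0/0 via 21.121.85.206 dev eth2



Longest prefix match for 2.160.17.68:
  /28 12.225.213.80: no
  /8 198.0.0.0: no
  /13 2.160.0.0: MATCH
  /13 25.0.0.0: no
  /16 172.53.0.0: no
  /0 0.0.0.0: MATCH
Selected: next-hop 162.253.82.233 via eth2 (matched /13)


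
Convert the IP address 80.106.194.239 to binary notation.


80 = 01010000
106 = 01101010
194 = 11000010
239 = 11101111
Binary: 01010000.01101010.11000010.11101111


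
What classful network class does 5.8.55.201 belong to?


First octet: 5
Binary: 00000101
0xxxxxxx -> Class A (1-126)
Class A, default mask 255.0.0.0 (/8)


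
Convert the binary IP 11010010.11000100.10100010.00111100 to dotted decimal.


11010010 = 210
11000100 = 196
10100010 = 162
00111100 = 60
IP: 210.196.162.60


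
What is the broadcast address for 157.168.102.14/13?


Network: 157.168.0.0/13
Host bits = 19
Set all host bits to 1:
Broadcast: 157.175.255.255


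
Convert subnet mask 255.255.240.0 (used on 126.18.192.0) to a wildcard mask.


Subnet mask: 255.255.240.0
Wildcard = 255.255.255.255 - subnet mask
255 - 255 = 0
255 - 255 = 0
255 - 240 = 15
255 - 0 = 255
Wildcard: 0.0.15.255


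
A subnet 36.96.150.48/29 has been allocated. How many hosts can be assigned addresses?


Host bits = 32 - 29 = 3
Total addresses = 2^3 = 8
Usable = total - 2 (network and broadcast)
Usable hosts: 6


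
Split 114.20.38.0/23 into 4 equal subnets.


New prefix = 23 + 2 = 25
Each subnet has 128 addresses
  114.20.38.0/25
  114.20.38.128/25
  114.20.39.0/25
  114.20.39.128/25
Subnets: 114.20.38.0/25, 114.20.38.128/25, 114.20.39.0/25, 114.20.39.128/25


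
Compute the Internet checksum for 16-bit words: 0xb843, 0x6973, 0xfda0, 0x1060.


Sum all words (with carry folding):
+ 0xb843 = 0xb843
+ 0x6973 = 0x21b7
+ 0xfda0 = 0x1f58
+ 0x1060 = 0x2fb8
One's complement: ~0x2fb8
Checksum = 0xd047


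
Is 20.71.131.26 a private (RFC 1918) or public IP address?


RFC 1918 private ranges:
  10.0.0.0/8 (10.0.0.0 - 10.255.255.255)
  172.16.0.0/12 (172.16.0.0 - 172.31.255.255)
  192.168.0.0/16 (192.168.0.0 - 192.168.255.255)
Public (not in any RFC 1918 range)


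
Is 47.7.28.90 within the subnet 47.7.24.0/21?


Subnet network: 47.7.24.0
Test IP AND mask: 47.7.24.0
Yes, 47.7.28.90 is in 47.7.24.0/21


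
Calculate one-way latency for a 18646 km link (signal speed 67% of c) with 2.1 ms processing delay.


Speed = 0.67 * 3e5 km/s = 201000 km/s
Propagation delay = 18646 / 201000 = 0.0928 s = 92.7662 ms
Processing delay = 2.1 ms
Total one-way latency = 94.8662 ms


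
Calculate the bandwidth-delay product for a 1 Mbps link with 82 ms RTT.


BDP = bandwidth * RTT
= 1 Mbps * 82 ms
= 1 * 1e6 * 82 / 1000 bits
= 82000 bits
= 10250 bytes
= 10.0098 KB
BDP = 82000 bits (10250 bytes)


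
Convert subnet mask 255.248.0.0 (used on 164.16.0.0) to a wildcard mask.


Subnet mask: 255.248.0.0
Wildcard = 255.255.255.255 - subnet mask
255 - 255 = 0
255 - 248 = 7
255 - 0 = 255
255 - 0 = 255
Wildcard: 0.7.255.255


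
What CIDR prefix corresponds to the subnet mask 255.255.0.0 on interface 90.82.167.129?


Binary: 11111111.11111111.00000000.00000000
Count leading 1s
Prefix: /16


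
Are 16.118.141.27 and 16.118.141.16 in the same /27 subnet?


Mask: 255.255.255.224
16.118.141.27 AND mask = 16.118.141.0
16.118.141.16 AND mask = 16.118.141.0
Yes, same subnet (16.118.141.0)


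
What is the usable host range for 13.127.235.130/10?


Network: 13.64.0.0
Broadcast: 13.127.255.255
First usable = network + 1
Last usable = broadcast - 1
Range: 13.64.0.1 to 13.127.255.254


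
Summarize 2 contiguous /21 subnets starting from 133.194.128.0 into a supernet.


Original prefix: /21
Number of subnets: 2 = 2^1
New prefix = 21 - 1 = 20
Supernet: 133.194.128.0/20


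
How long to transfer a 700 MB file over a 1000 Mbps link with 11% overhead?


Effective throughput = 1000 * (1 - 11/100) = 890 Mbps
File size in Mb = 700 * 8 = 5600 Mb
Time = 5600 / 890
Time = 6.2921 seconds


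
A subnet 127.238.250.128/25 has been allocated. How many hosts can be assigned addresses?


Host bits = 32 - 25 = 7
Total addresses = 2^7 = 128
Usable = total - 2 (network and broadcast)
Usable hosts: 126


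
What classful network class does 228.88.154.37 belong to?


First octet: 228
Binary: 11100100
1110xxxx -> Class D (224-239)
Class D (multicast), default mask N/A


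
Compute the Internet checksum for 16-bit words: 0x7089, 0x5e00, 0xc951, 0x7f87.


Sum all words (with carry folding):
+ 0x7089 = 0x7089
+ 0x5e00 = 0xce89
+ 0xc951 = 0x97db
+ 0x7f87 = 0x1763
One's complement: ~0x1763
Checksum = 0xe89c


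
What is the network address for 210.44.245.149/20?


IP:   11010010.00101100.11110101.10010101
Mask: 11111111.11111111.11110000.00000000
AND operation:
Net:  11010010.00101100.11110000.00000000
Network: 210.44.240.0/20


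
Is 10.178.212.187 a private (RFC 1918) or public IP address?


RFC 1918 private ranges:
  10.0.0.0/8 (10.0.0.0 - 10.255.255.255)
  172.16.0.0/12 (172.16.0.0 - 172.31.255.255)
  192.168.0.0/16 (192.168.0.0 - 192.168.255.255)
Private (in 10.0.0.0/8)


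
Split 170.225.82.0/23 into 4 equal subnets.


New prefix = 23 + 2 = 25
Each subnet has 128 addresses
  170.225.82.0/25
  170.225.82.128/25
  170.225.83.0/25
  170.225.83.128/25
Subnets: 170.225.82.0/25, 170.225.82.128/25, 170.225.83.0/25, 170.225.83.128/25


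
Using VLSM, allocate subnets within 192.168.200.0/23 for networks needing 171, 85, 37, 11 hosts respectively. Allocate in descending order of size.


171 hosts -> /24 (254 usable): 192.168.200.0/24
85 hosts -> /25 (126 usable): 192.168.201.0/25
37 hosts -> /26 (62 usable): 192.168.201.128/26
11 hosts -> /28 (14 usable): 192.168.201.192/28
Allocation: 192.168.200.0/24 (171 hosts, 254 usable); 192.168.201.0/25 (85 hosts, 126 usable); 192.168.201.128/26 (37 hosts, 62 usable); 192.168.201.192/28 (11 hosts, 14 usable)


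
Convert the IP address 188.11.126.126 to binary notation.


188 = 10111100
11 = 00001011
126 = 01111110
126 = 01111110
Binary: 10111100.00001011.01111110.01111110


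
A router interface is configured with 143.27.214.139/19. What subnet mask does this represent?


/19 means 19 network bits, 13 host bits
Binary: 11111111111111111110000000000000
Mask: 255.255.224.0


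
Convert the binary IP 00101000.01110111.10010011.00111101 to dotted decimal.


00101000 = 40
01110111 = 119
10010011 = 147
00111101 = 61
IP: 40.119.147.61


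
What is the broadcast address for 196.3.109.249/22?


Network: 196.3.108.0/22
Host bits = 10
Set all host bits to 1:
Broadcast: 196.3.111.255


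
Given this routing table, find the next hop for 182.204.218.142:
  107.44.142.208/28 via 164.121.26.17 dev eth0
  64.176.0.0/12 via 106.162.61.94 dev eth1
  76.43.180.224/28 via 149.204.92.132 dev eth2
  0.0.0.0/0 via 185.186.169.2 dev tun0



Longest prefix match for 182.204.218.142:
  /28 107.44.142.208: no
  /12 64.176.0.0: no
  /28 76.43.180.224: no
  /0 0.0.0.0: MATCH
Selected: next-hop 185.186.169.2 via tun0 (matched /0)


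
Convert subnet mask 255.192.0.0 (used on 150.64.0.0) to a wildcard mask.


Subnet mask: 255.192.0.0
Wildcard = 255.255.255.255 - subnet mask
255 - 255 = 0
255 - 192 = 63
255 - 0 = 255
255 - 0 = 255
Wildcard: 0.63.255.255


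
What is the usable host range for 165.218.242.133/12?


Network: 165.208.0.0
Broadcast: 165.223.255.255
First usable = network + 1
Last usable = broadcast - 1
Range: 165.208.0.1 to 165.223.255.254


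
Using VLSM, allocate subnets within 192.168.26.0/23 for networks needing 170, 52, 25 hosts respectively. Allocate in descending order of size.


170 hosts -> /24 (254 usable): 192.168.26.0/24
52 hosts -> /26 (62 usable): 192.168.27.0/26
25 hosts -> /27 (30 usable): 192.168.27.64/27
Allocation: 192.168.26.0/24 (170 hosts, 254 usable); 192.168.27.0/26 (52 hosts, 62 usable); 192.168.27.64/27 (25 hosts, 30 usable)


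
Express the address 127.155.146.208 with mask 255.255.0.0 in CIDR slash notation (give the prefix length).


Binary: 11111111.11111111.00000000.00000000
Count leading 1s
Prefix: /16


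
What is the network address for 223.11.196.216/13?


IP:   11011111.00001011.11000100.11011000
Mask: 11111111.11111000.00000000.00000000
AND operation:
Net:  11011111.00001000.00000000.00000000
Network: 223.8.0.0/13


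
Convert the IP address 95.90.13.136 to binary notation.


95 = 01011111
90 = 01011010
13 = 00001101
136 = 10001000
Binary: 01011111.01011010.00001101.10001000


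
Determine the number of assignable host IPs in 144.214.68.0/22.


Host bits = 32 - 22 = 10
Total addresses = 2^10 = 1024
Usable = total - 2 (network and broadcast)
Usable hosts: 1022


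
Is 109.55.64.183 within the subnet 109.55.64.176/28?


Subnet network: 109.55.64.176
Test IP AND mask: 109.55.64.176
Yes, 109.55.64.183 is in 109.55.64.176/28


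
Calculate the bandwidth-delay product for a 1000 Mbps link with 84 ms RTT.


BDP = bandwidth * RTT
= 1000 Mbps * 84 ms
= 1000 * 1e6 * 84 / 1000 bits
= 84000000 bits
= 10500000 bytes
= 10253.9062 KB
BDP = 84000000 bits (10500000 bytes)


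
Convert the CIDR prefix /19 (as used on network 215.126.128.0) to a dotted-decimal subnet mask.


/19 means 19 network bits, 13 host bits
Binary: 11111111111111111110000000000000
Mask: 255.255.224.0


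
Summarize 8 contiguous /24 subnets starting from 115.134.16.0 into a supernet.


Original prefix: /24
Number of subnets: 8 = 2^3
New prefix = 24 - 3 = 21
Supernet: 115.134.16.0/21


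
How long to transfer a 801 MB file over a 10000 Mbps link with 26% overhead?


Effective throughput = 10000 * (1 - 26/100) = 7400 Mbps
File size in Mb = 801 * 8 = 6408 Mb
Time = 6408 / 7400
Time = 0.8659 seconds


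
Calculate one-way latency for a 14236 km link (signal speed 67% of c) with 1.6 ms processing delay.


Speed = 0.67 * 3e5 km/s = 201000 km/s
Propagation delay = 14236 / 201000 = 0.0708 s = 70.8259 ms
Processing delay = 1.6 ms
Total one-way latency = 72.4259 ms


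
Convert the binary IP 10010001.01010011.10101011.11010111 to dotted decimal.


10010001 = 145
01010011 = 83
10101011 = 171
11010111 = 215
IP: 145.83.171.215


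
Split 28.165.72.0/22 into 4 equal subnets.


New prefix = 22 + 2 = 24
Each subnet has 256 addresses
  28.165.72.0/24
  28.165.73.0/24
  28.165.74.0/24
  28.165.75.0/24
Subnets: 28.165.72.0/24, 28.165.73.0/24, 28.165.74.0/24, 28.165.75.0/24


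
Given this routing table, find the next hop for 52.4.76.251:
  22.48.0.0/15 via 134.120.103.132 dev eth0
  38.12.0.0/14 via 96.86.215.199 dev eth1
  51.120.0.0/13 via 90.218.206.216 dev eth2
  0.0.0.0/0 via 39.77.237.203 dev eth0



Longest prefix match for 52.4.76.251:
  /15 22.48.0.0: no
  /14 38.12.0.0: no
  /13 51.120.0.0: no
  /0 0.0.0.0: MATCH
Selected: next-hop 39.77.237.203 via eth0 (matched /0)


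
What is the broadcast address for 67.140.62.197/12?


Network: 67.128.0.0/12
Host bits = 20
Set all host bits to 1:
Broadcast: 67.143.255.255


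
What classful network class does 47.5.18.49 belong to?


First octet: 47
Binary: 00101111
0xxxxxxx -> Class A (1-126)
Class A, default mask 255.0.0.0 (/8)


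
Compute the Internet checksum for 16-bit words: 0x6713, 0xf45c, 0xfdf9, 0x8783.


Sum all words (with carry folding):
+ 0x6713 = 0x6713
+ 0xf45c = 0x5b70
+ 0xfdf9 = 0x596a
+ 0x8783 = 0xe0ed
One's complement: ~0xe0ed
Checksum = 0x1f12


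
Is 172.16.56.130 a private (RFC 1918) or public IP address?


RFC 1918 private ranges:
  10.0.0.0/8 (10.0.0.0 - 10.255.255.255)
  172.16.0.0/12 (172.16.0.0 - 172.31.255.255)
  192.168.0.0/16 (192.168.0.0 - 192.168.255.255)
Private (in 172.16.0.0/12)


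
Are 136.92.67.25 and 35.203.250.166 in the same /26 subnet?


Mask: 255.255.255.192
136.92.67.25 AND mask = 136.92.67.0
35.203.250.166 AND mask = 35.203.250.128
No, different subnets (136.92.67.0 vs 35.203.250.128)


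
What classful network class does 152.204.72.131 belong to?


First octet: 152
Binary: 10011000
10xxxxxx -> Class B (128-191)
Class B, default mask 255.255.0.0 (/16)


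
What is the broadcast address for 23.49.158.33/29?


Network: 23.49.158.32/29
Host bits = 3
Set all host bits to 1:
Broadcast: 23.49.158.39


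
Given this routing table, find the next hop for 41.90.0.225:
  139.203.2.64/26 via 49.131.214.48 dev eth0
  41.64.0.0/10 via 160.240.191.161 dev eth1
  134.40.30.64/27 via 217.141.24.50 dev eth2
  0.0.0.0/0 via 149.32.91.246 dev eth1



Longest prefix match for 41.90.0.225:
  /26 139.203.2.64: no
  /10 41.64.0.0: MATCH
  /27 134.40.30.64: no
  /0 0.0.0.0: MATCH
Selected: next-hop 160.240.191.161 via eth1 (matched /10)
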